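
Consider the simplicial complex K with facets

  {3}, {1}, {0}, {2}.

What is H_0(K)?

We work with the vertex ordering 0 < 1 < 2 < 3. The simplices of K, each written with vertices in increasing order, are:

  0-simplices (4): [0], [1], [2], [3]

giving chain groups C_0 ≅ Z^4.

From H_k ≅ ker(∂_k) / im(∂_{k+1}) we obtain:

  H_0: rank C_0 − rank ∂_1 = 4 − 0 = 4, and there is no ∂_1, so H_0 ≅ Z^4.

H_0 = Z^4.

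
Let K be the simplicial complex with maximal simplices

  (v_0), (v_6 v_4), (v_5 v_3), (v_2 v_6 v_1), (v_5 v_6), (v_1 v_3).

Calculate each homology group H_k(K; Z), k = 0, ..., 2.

H_0 ≅ Z^2,  H_1 ≅ Z,  H_2 = 0.

We work with the vertex ordering v_0 < v_1 < v_2 < v_3 < v_4 < v_5 < v_6. The simplices of K, each written with vertices in increasing order, are:

  0-simplices (7): [v_0], [v_1], [v_2], [v_3], [v_4], [v_5], [v_6]
  1-simplices (7): [v_1,v_2], [v_1,v_3], [v_1,v_6], [v_2,v_6], [v_3,v_5], [v_4,v_6], [v_5,v_6]
  2-simplices (1): [v_1,v_2,v_6]

so the chain groups are C_0 ≅ Z^7, C_1 ≅ Z^7, C_2 ≅ Z^1.

∂_1: C_1 → C_0 sends each edge [p,q] (with p < q) to q − p.
This gives a 7×7 integer matrix of rank 5; reducing to Smith normal form yields diagonal entries (1,1,1,1,1).

∂_2: C_2 → C_1 maps a triangle to the signed sum of its edges. For instance
  ∂[v_1,v_2,v_6] = [v_2,v_6] − [v_1,v_6] + [v_1,v_2].
This gives a 7×1 integer matrix of rank 1; reducing to Smith normal form yields diagonal entries (1).

Reading off H_k = ker ∂_k / im ∂_{k+1}:

  H_0: rank C_0 − rank ∂_1 = 7 − 5 = 2, and the invariant factors of ∂_1 are all 1, so H_0 ≅ Z^2.
  H_1: rank ker ∂_1 − rank ∂_2 = (7 − 5) − 1 = 1, and the invariant factors of ∂_2 are all 1, so H_1 ≅ Z.
  H_2: rank ker ∂_2 − rank ∂_3 = (1 − 1) − 0 = 0, and there is no ∂_3, so H_2 ≅ 0.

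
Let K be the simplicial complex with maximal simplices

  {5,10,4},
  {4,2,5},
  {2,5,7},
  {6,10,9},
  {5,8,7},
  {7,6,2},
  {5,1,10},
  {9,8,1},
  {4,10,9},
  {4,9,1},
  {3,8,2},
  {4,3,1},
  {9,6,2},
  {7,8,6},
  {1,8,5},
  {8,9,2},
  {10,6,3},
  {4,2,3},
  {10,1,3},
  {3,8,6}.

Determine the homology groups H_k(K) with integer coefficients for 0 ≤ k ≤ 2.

H_0 = Z,  H_1 = Z ⊕ Z/2Z,  H_2 = 0.

Take the total order 1 < 2 < 3 < 4 < 5 < 6 < 7 < 8 < 9 < 10 on the vertex set. Then K (dimension 2) consists of the simplices:

  0-simplices (10): [1], [2], [3], [4], [5], [6], [7], [8], [9], [10]
  1-simplices (30): (30 of them)
  2-simplices (20): (20 of them)

so the chain groups are C_0 ≅ Z^10, C_1 ≅ Z^30, C_2 ≅ Z^20.

The boundary map ∂_1: C_1 → C_0 is given by ∂[p,q] = [q] − [p].
As a 10×30 matrix over Z this has rank 9, with invariant factors (1,1,1,1,1,1,1,1,1).

∂_2: C_2 → C_1 acts by ∂[p,q,r] = [q,r] − [p,r] + [p,q]. For instance
  ∂[6,7,8] = [7,8] − [6,8] + [6,7],
  ∂[2,8,9] = [8,9] − [2,9] + [2,8].
The resulting 30×20 matrix has rank 20, and its Smith normal form has invariant factors (1,1,1,1,1,1,1,1,1,1,1,1,1,1,1,1,1,1,1,2).

Now H_k = ker ∂_k / im ∂_{k+1}, so:

  H_0: rank C_0 − rank ∂_1 = 10 − 9 = 1, and the invariant factors of ∂_1 are all 1, so H_0 ≅ Z.
  H_1: rank ker ∂_1 − rank ∂_2 = (30 − 9) − 20 = 1, and ∂_2 has invariant factor 2 > 1, so H_1 ≅ Z ⊕ Z/2Z.
  H_2: rank ker ∂_2 − rank ∂_3 = (20 − 20) − 0 = 0, and there is no ∂_3, so H_2 ≅ 0.

As a check, the Euler characteristic is 10 − 30 + 20 = 0, which agrees with 1 − 1 + 0 = 0.
(K is a triangulation of the Klein bottle.)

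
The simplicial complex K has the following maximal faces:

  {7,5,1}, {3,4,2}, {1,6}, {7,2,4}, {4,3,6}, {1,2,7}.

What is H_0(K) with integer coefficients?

H_0 = Z.

K has 7 vertices, 12 edges, 5 triangles.
rank ∂_0 = 0, rank ∂_1 = 6 ⇒ b_0 = 7 − 0 − 6 = 1; all invariant factors of ∂_1 are 1 so no torsion. So H_0 ≅ Z.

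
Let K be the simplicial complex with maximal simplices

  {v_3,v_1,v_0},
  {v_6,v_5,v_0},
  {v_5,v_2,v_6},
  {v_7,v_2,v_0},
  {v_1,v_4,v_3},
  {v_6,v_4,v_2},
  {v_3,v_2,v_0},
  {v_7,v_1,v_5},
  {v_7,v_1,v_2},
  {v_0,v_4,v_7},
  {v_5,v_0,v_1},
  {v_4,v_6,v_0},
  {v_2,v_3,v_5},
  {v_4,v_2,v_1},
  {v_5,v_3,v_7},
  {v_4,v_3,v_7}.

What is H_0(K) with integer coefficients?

Take the total order v_0 < v_1 < v_2 < v_3 < v_4 < v_5 < v_6 < v_7 on the vertex set. Then K (dimension 2) consists of the simplices:

  0-simplices (8): [v_0], [v_1], [v_2], [v_3], [v_4], [v_5], [v_6], [v_7]
  1-simplices (24): (24 of them)
  2-simplices (16): (16 of them)

so the chain groups are C_0 ≅ Z^8, C_1 ≅ Z^24, C_2 ≅ Z^16.

Boundary ∂_1: C_1 → C_0 is given by ∂[p,q] = [q] − [p].
The resulting 8×24 matrix has rank 7, and its Smith normal form has invariant factors (1,1,1,1,1,1,1).

∂_2: C_2 → C_1 acts by ∂[p,q,r] = [q,r] − [p,r] + [p,q]. For instance
  ∂[v_0,v_5,v_6] = [v_5,v_6] − [v_0,v_6] + [v_0,v_5],
  ∂[v_1,v_3,v_4] = [v_3,v_4] − [v_1,v_4] + [v_1,v_3].
As a 24×16 matrix over Z this has rank 15, with invariant factors (1,1,1,1,1,1,1,1,1,1,1,1,1,1,1).

Reading off H_k = ker ∂_k / im ∂_{k+1}:

  H_0: rank C_0 − rank ∂_1 = 8 − 7 = 1, and the invariant factors of ∂_1 are all 1, so H_0 = Z.

H_0 = Z.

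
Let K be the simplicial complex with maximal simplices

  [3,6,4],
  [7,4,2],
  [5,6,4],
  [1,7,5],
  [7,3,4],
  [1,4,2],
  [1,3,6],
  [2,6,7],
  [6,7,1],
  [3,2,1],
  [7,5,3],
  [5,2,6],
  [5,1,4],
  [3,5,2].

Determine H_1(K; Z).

H_1 ≅ Z^2.

Fix the vertex order 1 < 2 < 3 < 4 < 5 < 6 < 7 and write every simplex with vertices in increasing order. Then dim K = 2 and the simplices of K are:

  0-simplices (7): [1], [2], [3], [4], [5], [6], [7]
  1-simplices (21): [1,2], [1,3], [1,4], [1,5], [1,6], [1,7], [2,3], [2,4], [2,5], [2,6], [2,7], [3,4], [3,5], [3,6], [3,7], [4,5], [4,6], [4,7], [5,6], [5,7], [6,7]
  2-simplices (14): [1,2,3], [1,2,4], [1,3,6], [1,4,5], [1,5,7], [1,6,7], [2,3,5], [2,4,7], [2,5,6], [2,6,7], [3,4,6], [3,4,7], [3,5,7], [4,5,6]

giving chain groups C_0 ≅ Z^7, C_1 ≅ Z^21, C_2 ≅ Z^14.

Boundary ∂_1: C_1 → C_0 is given by ∂[p,q] = [q] − [p].
The resulting 7×21 matrix has rank 6, and its Smith normal form has invariant factors (1,1,1,1,1,1).

The boundary map ∂_2: C_2 → C_1 acts by ∂[p,q,r] = [q,r] − [p,r] + [p,q]. For instance
  ∂[2,3,5] = [3,5] − [2,5] + [2,3],
  ∂[1,6,7] = [6,7] − [1,7] + [1,6].
The 21×14 boundary matrix has rank 13 and Smith normal form diag(1,1,1,1,1,1,1,1,1,1,1,1,1).

From H_k ≅ ker(∂_k) / im(∂_{k+1}) we obtain:

  H_1: rank ker ∂_1 − rank ∂_2 = (21 − 6) − 13 = 2, and the invariant factors of ∂_2 are all 1, so H_1 ≅ Z^2.

(K is a triangulation of the torus T^2.)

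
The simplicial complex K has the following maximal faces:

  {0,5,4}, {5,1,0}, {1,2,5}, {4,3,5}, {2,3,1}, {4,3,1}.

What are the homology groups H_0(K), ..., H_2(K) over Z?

H_0 ≅ Z,  H_1 ≅ Z,  H_2 = 0.

Order the vertices as 0 < 1 < 2 < 3 < 4 < 5. Listing each simplex with vertices in this order, K has dimension 2 with simplices:

  0-simplices (6): [0], [1], [2], [3], [4], [5]
  1-simplices (12): [0,1], [0,4], [0,5], [1,2], [1,3], [1,4], [1,5], [2,3], [2,5], [3,4], [3,5], [4,5]
  2-simplices (6): [0,1,5], [0,4,5], [1,2,3], [1,2,5], [1,3,4], [3,4,5]

so the chain groups are C_0 ≅ Z^6, C_1 ≅ Z^12, C_2 ≅ Z^6.

The boundary map ∂_1: C_1 → C_0 is given by ∂[p,q] = [q] − [p]. For instance
  ∂[3,4] = [4] − [3].
This gives a 6×12 integer matrix of rank 5; reducing to Smith normal form yields diagonal entries (1,1,1,1,1).

The boundary map ∂_2: C_2 → C_1 sends each 2-simplex [p,q,r] to [q,r] − [p,r] + [p,q]. For instance
  ∂[0,4,5] = [4,5] − [0,5] + [0,4],
  ∂[1,2,3] = [2,3] − [1,3] + [1,2].
The 12×6 boundary matrix has rank 6 and Smith normal form diag(1,1,1,1,1,1).

Now H_k = ker ∂_k / im ∂_{k+1}, so:

  H_0: rank C_0 − rank ∂_1 = 6 − 5 = 1, and the invariant factors of ∂_1 are all 1, so H_0 = Z.
  H_1: rank ker ∂_1 − rank ∂_2 = (12 − 5) − 6 = 1, and the invariant factors of ∂_2 are all 1, so H_1 = Z.
  H_2: rank ker ∂_2 − rank ∂_3 = (6 − 6) − 0 = 0, and there is no ∂_3, so H_2 = 0.

(K is a triangulation of the cylinder S^1 x I.)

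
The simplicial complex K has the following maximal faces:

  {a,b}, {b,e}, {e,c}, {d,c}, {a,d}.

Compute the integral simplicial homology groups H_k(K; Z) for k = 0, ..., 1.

We work with the vertex ordering a < b < c < d < e. The simplices of K, each written with vertices in increasing order, are:

  0-simplices (5): a, b, c, d, e
  1-simplices (5): ab, ad, be, cd, ce

giving chain groups C_0 ≅ Z^5, C_1 ≅ Z^5.

Boundary ∂_1: C_1 → C_0 sends each edge [p,q] (with p < q) to q − p.
The resulting 5×5 matrix has rank 4, and its Smith normal form has invariant factors (1,1,1,1).

Computing H_k = (kernel of ∂_k) / (image of ∂_{k+1}):

  H_0: rank C_0 − rank ∂_1 = 5 − 4 = 1, and the invariant factors of ∂_1 are all 1, so H_0 = Z.
  H_1: rank ker ∂_1 − rank ∂_2 = (5 − 4) − 0 = 1, and there is no ∂_2, so H_1 = Z.

H_0 = Z,  H_1 = Z.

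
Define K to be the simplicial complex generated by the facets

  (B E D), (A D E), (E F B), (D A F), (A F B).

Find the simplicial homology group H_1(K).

K has 5 vertices, 10 edges, 5 triangles.
rank ∂_1 = 4, rank ∂_2 = 5 ⇒ b_1 = 10 − 4 − 5 = 1; all invariant factors of ∂_2 are 1 so no torsion. So H_1 ≅ Z.

H_1 = Z.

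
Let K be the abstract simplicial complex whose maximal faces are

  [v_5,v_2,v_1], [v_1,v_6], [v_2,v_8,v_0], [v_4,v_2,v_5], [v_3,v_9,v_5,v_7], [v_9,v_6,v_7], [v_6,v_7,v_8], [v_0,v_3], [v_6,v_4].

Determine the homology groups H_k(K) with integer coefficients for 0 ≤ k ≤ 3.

K has 10 vertices, 21 edges, 9 triangles, 1 3-simplex.
rank ∂_0 = 0, rank ∂_1 = 9 ⇒ b_0 = 10 − 0 − 9 = 1; all invariant factors of ∂_1 are 1 so no torsion. So H_0 ≅ Z.
rank ∂_1 = 9, rank ∂_2 = 8 ⇒ b_1 = 21 − 9 − 8 = 4; all invariant factors of ∂_2 are 1 so no torsion. So H_1 ≅ Z^4.
rank ∂_2 = 8, rank ∂_3 = 1 ⇒ b_2 = 9 − 8 − 1 = 0; all invariant factors of ∂_3 are 1 so no torsion. So H_2 ≅ 0.
rank ∂_3 = 1, rank ∂_4 = 0 ⇒ b_3 = 1 − 1 − 0 = 0. So H_3 ≅ 0.

H_0 ≅ Z,  H_1 ≅ Z^4,  H_2 = 0,  H_3 = 0.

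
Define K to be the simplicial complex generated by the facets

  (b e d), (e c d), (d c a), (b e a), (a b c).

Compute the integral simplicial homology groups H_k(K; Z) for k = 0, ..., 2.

Fix the vertex order a < b < c < d < e and write every simplex with vertices in increasing order. Then dim K = 2 and the simplices of K are:

  0-simplices (5): a, b, c, d, e
  1-simplices (10): ab, ac, ad, ae, bc, bd, be, cd, ce, de
  2-simplices (5): abc, abe, acd, bde, cde

so the chain groups are C_0 ≅ Z^5, C_1 ≅ Z^10, C_2 ≅ Z^5.

∂_1: C_1 → C_0 is given by ∂[p,q] = [q] − [p].
This gives a 5×10 integer matrix of rank 4; reducing to Smith normal form yields diagonal entries (1,1,1,1).

Boundary ∂_2: C_2 → C_1 sends each 2-simplex [p,q,r] to [q,r] − [p,r] + [p,q]. For instance
  ∂cde = de − ce + cd,
  ∂bde = de − be + bd.
As a 10×5 matrix over Z this has rank 5, with invariant factors (1,1,1,1,1).

From H_k ≅ ker(∂_k) / im(∂_{k+1}) we obtain:

  H_0: rank C_0 − rank ∂_1 = 5 − 4 = 1, and the invariant factors of ∂_1 are all 1, so H_0 ≅ Z.
  H_1: rank ker ∂_1 − rank ∂_2 = (10 − 4) − 5 = 1, and the invariant factors of ∂_2 are all 1, so H_1 ≅ Z.
  H_2: rank ker ∂_2 − rank ∂_3 = (5 − 5) − 0 = 0, and there is no ∂_3, so H_2 ≅ 0.

As a check, the Euler characteristic is 5 − 10 + 5 = 0, which agrees with 1 − 1 + 0 = 0.
(K is a triangulation of the Möbius band.)

H_0 ≅ Z,  H_1 ≅ Z,  H_2 = 0.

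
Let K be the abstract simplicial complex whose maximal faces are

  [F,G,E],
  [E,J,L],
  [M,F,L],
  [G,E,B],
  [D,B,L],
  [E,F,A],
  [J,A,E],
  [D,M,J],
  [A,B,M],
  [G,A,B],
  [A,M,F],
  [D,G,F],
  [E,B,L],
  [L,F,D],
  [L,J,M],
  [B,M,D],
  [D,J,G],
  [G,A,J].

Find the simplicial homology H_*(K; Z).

Order the vertices as A < B < D < E < F < G < J < L < M. Listing each simplex with vertices in this order, K has dimension 2 with simplices:

  0-simplices (9): A, B, D, E, F, G, J, L, M
  1-simplices (27): AB, AE, AF, AG, AJ, AM, BD, BE, BG, BL, BM, DF, DG, DJ, DL, DM, EF, EG, EJ, EL, FG, FL, FM, GJ, JL, JM, LM
  2-simplices (18): ABG, ABM, AEF, AEJ, AFM, AGJ, BDL, BDM, BEG, BEL, DFG, DFL, DGJ, DJM, EFG, EJL, FLM, JLM

so the chain groups are C_0 ≅ Z^9, C_1 ≅ Z^27, C_2 ≅ Z^18.

The boundary map ∂_1: C_1 → C_0 maps an edge to its endpoints' difference, ∂[p,q] = q − p.
The 9×27 boundary matrix has rank 8 and Smith normal form diag(1,1,1,1,1,1,1,1).

Boundary ∂_2: C_2 → C_1 acts by ∂[p,q,r] = [q,r] − [p,r] + [p,q]. For instance
  ∂EFG = FG − EG + EF,
  ∂AEJ = EJ − AJ + AE.
As a 27×18 matrix over Z this has rank 18, with invariant factors (1,1,1,1,1,1,1,1,1,1,1,1,1,1,1,1,1,2).

Reading off H_k = ker ∂_k / im ∂_{k+1}:

  H_0: rank C_0 − rank ∂_1 = 9 − 8 = 1, and the invariant factors of ∂_1 are all 1, so H_0 = Z.
  H_1: rank ker ∂_1 − rank ∂_2 = (27 − 8) − 18 = 1, and ∂_2 has invariant factor 2 > 1, so H_1 = Z ⊕ Z/2Z.
  H_2: rank ker ∂_2 − rank ∂_3 = (18 − 18) − 0 = 0, and there is no ∂_3, so H_2 = 0.

As a check, the Euler characteristic is 9 − 27 + 18 = 0, which agrees with 1 − 1 + 0 = 0.
(K is a triangulation of the Klein bottle.)

H_0 = Z,  H_1 = Z ⊕ Z/2Z,  H_2 = 0.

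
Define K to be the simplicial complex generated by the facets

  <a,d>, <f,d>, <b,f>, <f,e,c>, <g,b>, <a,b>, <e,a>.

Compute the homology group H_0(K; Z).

K has 7 vertices, 9 edges, 1 triangle.
rank ∂_0 = 0, rank ∂_1 = 6 ⇒ b_0 = 7 − 0 − 6 = 1; all invariant factors of ∂_1 are 1 so no torsion. So H_0 ≅ Z.

H_0 = Z.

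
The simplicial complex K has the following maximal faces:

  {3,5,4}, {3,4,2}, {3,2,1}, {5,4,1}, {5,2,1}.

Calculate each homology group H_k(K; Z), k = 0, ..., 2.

Fix the vertex order 1 < 2 < 3 < 4 < 5 and write every simplex with vertices in increasing order. Then dim K = 2 and the simplices of K are:

  0-simplices (5): [1], [2], [3], [4], [5]
  1-simplices (10): [1,2], [1,3], [1,4], [1,5], [2,3], [2,4], [2,5], [3,4], [3,5], [4,5]
  2-simplices (5): [1,2,3], [1,2,5], [1,4,5], [2,3,4], [3,4,5]

Hence C_0 ≅ Z^5, C_1 ≅ Z^10, C_2 ≅ Z^5.

The boundary map ∂_1: C_1 → C_0 is given by ∂[p,q] = [q] − [p]. For instance
  ∂[2,3] = [3] − [2].
The 5×10 boundary matrix has rank 4 and Smith normal form diag(1,1,1,1).

∂_2: C_2 → C_1 sends each 2-simplex [p,q,r] to [q,r] − [p,r] + [p,q]. For instance
  ∂[3,4,5] = [4,5] − [3,5] + [3,4],
  ∂[2,3,4] = [3,4] − [2,4] + [2,3].
The 10×5 boundary matrix has rank 5 and Smith normal form diag(1,1,1,1,1).

From H_k ≅ ker(∂_k) / im(∂_{k+1}) we obtain:

  H_0: rank C_0 − rank ∂_1 = 5 − 4 = 1, and the invariant factors of ∂_1 are all 1, so H_0 ≅ Z.
  H_1: rank ker ∂_1 − rank ∂_2 = (10 − 4) − 5 = 1, and the invariant factors of ∂_2 are all 1, so H_1 ≅ Z.
  H_2: rank ker ∂_2 − rank ∂_3 = (5 − 5) − 0 = 0, and there is no ∂_3, so H_2 ≅ 0.

As a check, the Euler characteristic is 5 − 10 + 5 = 0, which agrees with 1 − 1 + 0 = 0.
(K is a triangulation of the Möbius band.)

H_0 = Z,  H_1 = Z,  H_2 = 0.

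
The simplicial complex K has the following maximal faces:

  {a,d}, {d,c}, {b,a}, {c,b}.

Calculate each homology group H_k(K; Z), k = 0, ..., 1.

H_0 ≅ Z,  H_1 ≅ Z.

Take the total order a < b < c < d on the vertex set. Then K (dimension 1) consists of the simplices:

  0-simplices (4): a, b, c, d
  1-simplices (4): ab, ad, bc, cd

Hence C_0 ≅ Z^4, C_1 ≅ Z^4.

Boundary ∂_1: C_1 → C_0 maps an edge to its endpoints' difference, ∂[p,q] = q − p.
As a 4×4 matrix over Z this has rank 3, with invariant factors (1,1,1).

Computing H_k = (kernel of ∂_k) / (image of ∂_{k+1}):

  H_0: rank C_0 − rank ∂_1 = 4 − 3 = 1, and the invariant factors of ∂_1 are all 1, so H_0 ≅ Z.
  H_1: rank ker ∂_1 − rank ∂_2 = (4 − 3) − 0 = 1, and there is no ∂_2, so H_1 ≅ Z.

(K is a triangulation of the circle S^1.)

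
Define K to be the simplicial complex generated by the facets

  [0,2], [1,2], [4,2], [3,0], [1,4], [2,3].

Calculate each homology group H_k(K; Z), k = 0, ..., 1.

H_0 ≅ Z,  H_1 ≅ Z^2.

Take the total order 0 < 1 < 2 < 3 < 4 on the vertex set. Then K (dimension 1) consists of the simplices:

  0-simplices (5): [0], [1], [2], [3], [4]
  1-simplices (6): [0,2], [0,3], [1,2], [1,4], [2,3], [2,4]

so the chain groups are C_0 ≅ Z^5, C_1 ≅ Z^6.

The boundary map ∂_1: C_1 → C_0 maps an edge to its endpoints' difference, ∂[p,q] = q − p. For instance
  ∂[2,3] = [3] − [2].
The 5×6 boundary matrix has rank 4 and Smith normal form diag(1,1,1,1).

Now H_k = ker ∂_k / im ∂_{k+1}, so:

  H_0: rank C_0 − rank ∂_1 = 5 − 4 = 1, and the invariant factors of ∂_1 are all 1, so H_0 = Z.
  H_1: rank ker ∂_1 − rank ∂_2 = (6 − 4) − 0 = 2, and there is no ∂_2, so H_1 = Z^2.

As a check, the Euler characteristic is 5 − 6 = -1, which agrees with 1 − 2 = -1.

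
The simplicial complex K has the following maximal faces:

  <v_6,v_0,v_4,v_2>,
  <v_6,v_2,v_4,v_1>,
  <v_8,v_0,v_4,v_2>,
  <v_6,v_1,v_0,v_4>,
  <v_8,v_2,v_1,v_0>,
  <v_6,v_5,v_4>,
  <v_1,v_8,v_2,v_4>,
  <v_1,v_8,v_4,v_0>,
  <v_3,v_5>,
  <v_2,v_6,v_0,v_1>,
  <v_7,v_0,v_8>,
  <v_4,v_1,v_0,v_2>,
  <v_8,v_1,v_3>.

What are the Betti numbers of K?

b_0 = 1, b_1 = 1, b_2 = 0, b_3 = 2.

Take the total order v_0 < v_1 < v_2 < v_3 < v_4 < v_5 < v_6 < v_7 < v_8 on the vertex set. Then K (dimension 3) consists of the simplices:

  0-simplices (9): [v_0], [v_1], [v_2], [v_3], [v_4], [v_5], [v_6], [v_7], [v_8]
  1-simplices (21): (21 of them)
  2-simplices (19): (19 of them)
  3-simplices (9): (9 of them)

Hence C_0 ≅ Z^9, C_1 ≅ Z^21, C_2 ≅ Z^19, C_3 ≅ Z^9.

The boundary map ∂_1: C_1 → C_0 sends each edge [p,q] (with p < q) to q − p. For instance
  ∂[v_4,v_5] = [v_5] − [v_4].
The 9×21 boundary matrix has rank 8 and Smith normal form diag(1,1,1,1,1,1,1,1).

Boundary ∂_2: C_2 → C_1 maps a triangle to the signed sum of its edges. For instance
  ∂[v_0,v_4,v_8] = [v_4,v_8] − [v_0,v_8] + [v_0,v_4],
  ∂[v_1,v_2,v_8] = [v_2,v_8] − [v_1,v_8] + [v_1,v_2].
This gives a 21×19 integer matrix of rank 12; reducing to Smith normal form yields diagonal entries (1,1,1,1,1,1,1,1,1,1,1,1).

Boundary ∂_3: C_3 → C_2 sends each 3-simplex σ to the alternating sum Σ_i (−1)^i (σ with its i-th vertex removed). For instance
  ∂[v_0,v_1,v_2,v_8] = [v_1,v_2,v_8] − [v_0,v_2,v_8] + [v_0,v_1,v_8] − [v_0,v_1,v_2],
  ∂[v_0,v_2,v_4,v_8] = [v_2,v_4,v_8] − [v_0,v_4,v_8] + [v_0,v_2,v_8] − [v_0,v_2,v_4].
As a 19×9 matrix over Z this has rank 7, with invariant factors (1,1,1,1,1,1,1).

From H_k ≅ ker(∂_k) / im(∂_{k+1}) we obtain:

  H_0: rank C_0 − rank ∂_1 = 9 − 8 = 1, and the invariant factors of ∂_1 are all 1, so H_0 ≅ Z.
  H_1: rank ker ∂_1 − rank ∂_2 = (21 − 8) − 12 = 1, and the invariant factors of ∂_2 are all 1, so H_1 ≅ Z.
  H_2: rank ker ∂_2 − rank ∂_3 = (19 − 12) − 7 = 0, and the invariant factors of ∂_3 are all 1, so H_2 ≅ 0.
  H_3: rank ker ∂_3 − rank ∂_4 = (9 − 7) − 0 = 2, and there is no ∂_4, so H_3 ≅ Z^2.

Hence the Betti numbers are b_0 = 1, b_1 = 1, b_2 = 0, b_3 = 2.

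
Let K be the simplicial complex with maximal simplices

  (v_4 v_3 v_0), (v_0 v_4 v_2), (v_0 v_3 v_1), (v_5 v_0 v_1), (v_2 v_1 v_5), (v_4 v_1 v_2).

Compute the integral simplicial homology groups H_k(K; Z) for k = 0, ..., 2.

K has 6 vertices, 12 edges, 6 triangles.
rank ∂_0 = 0, rank ∂_1 = 5 ⇒ b_0 = 6 − 0 − 5 = 1; all invariant factors of ∂_1 are 1 so no torsion. So H_0 = Z.
rank ∂_1 = 5, rank ∂_2 = 6 ⇒ b_1 = 12 − 5 − 6 = 1; all invariant factors of ∂_2 are 1 so no torsion. So H_1 = Z.
rank ∂_2 = 6, rank ∂_3 = 0 ⇒ b_2 = 6 − 6 − 0 = 0. So H_2 = 0.

H_0 ≅ Z,  H_1 ≅ Z,  H_2 = 0.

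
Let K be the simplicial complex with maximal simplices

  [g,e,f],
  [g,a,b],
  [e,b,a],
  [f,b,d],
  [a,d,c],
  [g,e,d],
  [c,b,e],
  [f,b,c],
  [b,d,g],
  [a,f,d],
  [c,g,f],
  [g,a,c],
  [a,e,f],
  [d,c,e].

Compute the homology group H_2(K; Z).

H_2 ≅ Z.

Fix the vertex order a < b < c < d < e < f < g and write every simplex with vertices in increasing order. Then dim K = 2 and the simplices of K are:

  0-simplices (7): a, b, c, d, e, f, g
  1-simplices (21): ab, ac, ad, ae, af, ag, bc, bd, be, bf, bg, cd, ce, cf, cg, de, df, dg, ef, eg, fg
  2-simplices (14): abe, abg, acd, acg, adf, aef, bce, bcf, bdf, bdg, cde, cfg, deg, efg

Hence C_0 ≅ Z^7, C_1 ≅ Z^21, C_2 ≅ Z^14.

Boundary ∂_1: C_1 → C_0 maps an edge to its endpoints' difference, ∂[p,q] = q − p. For instance
  ∂ef = f − e.
This gives a 7×21 integer matrix of rank 6; reducing to Smith normal form yields diagonal entries (1,1,1,1,1,1).

∂_2: C_2 → C_1 sends each 2-simplex [p,q,r] to [q,r] − [p,r] + [p,q]. For instance
  ∂bdg = dg − bg + bd,
  ∂cde = de − ce + cd.
The resulting 21×14 matrix has rank 13, and its Smith normal form has invariant factors (1,1,1,1,1,1,1,1,1,1,1,1,1).

Now H_k = ker ∂_k / im ∂_{k+1}, so:

  H_2: rank ker ∂_2 − rank ∂_3 = (14 − 13) − 0 = 1, and there is no ∂_3, so H_2 = Z.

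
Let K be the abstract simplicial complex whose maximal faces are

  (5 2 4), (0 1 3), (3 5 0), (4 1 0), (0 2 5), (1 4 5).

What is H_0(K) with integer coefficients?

Take the total order 0 < 1 < 2 < 3 < 4 < 5 on the vertex set. Then K (dimension 2) consists of the simplices:

  0-simplices (6): [0], [1], [2], [3], [4], [5]
  1-simplices (12): [0,1], [0,2], [0,3], [0,4], [0,5], [1,3], [1,4], [1,5], [2,4], [2,5], [3,5], [4,5]
  2-simplices (6): [0,1,3], [0,1,4], [0,2,5], [0,3,5], [1,4,5], [2,4,5]

giving chain groups C_0 ≅ Z^6, C_1 ≅ Z^12, C_2 ≅ Z^6.

∂_1: C_1 → C_0 maps an edge to its endpoints' difference, ∂[p,q] = q − p. For instance
  ∂[2,4] = [4] − [2].
The 6×12 boundary matrix has rank 5 and Smith normal form diag(1,1,1,1,1).

Boundary ∂_2: C_2 → C_1 acts by ∂[p,q,r] = [q,r] − [p,r] + [p,q]. For instance
  ∂[0,1,4] = [1,4] − [0,4] + [0,1],
  ∂[1,4,5] = [4,5] − [1,5] + [1,4].
As a 12×6 matrix over Z this has rank 6, with invariant factors (1,1,1,1,1,1).

Reading off H_k = ker ∂_k / im ∂_{k+1}:

  H_0: rank C_0 − rank ∂_1 = 6 − 5 = 1, and the invariant factors of ∂_1 are all 1, so H_0 = Z.

H_0 ≅ Z.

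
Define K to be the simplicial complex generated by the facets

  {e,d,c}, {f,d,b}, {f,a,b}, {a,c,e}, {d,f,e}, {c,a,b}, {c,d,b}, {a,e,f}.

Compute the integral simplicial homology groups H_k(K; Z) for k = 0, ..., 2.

H_0 = Z,  H_1 = 0,  H_2 = Z.

K has 6 vertices, 12 edges, 8 triangles.
rank ∂_0 = 0, rank ∂_1 = 5 ⇒ b_0 = 6 − 0 − 5 = 1; all invariant factors of ∂_1 are 1 so no torsion. So H_0 ≅ Z.
rank ∂_1 = 5, rank ∂_2 = 7 ⇒ b_1 = 12 − 5 − 7 = 0; all invariant factors of ∂_2 are 1 so no torsion. So H_1 ≅ 0.
rank ∂_2 = 7, rank ∂_3 = 0 ⇒ b_2 = 8 − 7 − 0 = 1. So H_2 ≅ Z.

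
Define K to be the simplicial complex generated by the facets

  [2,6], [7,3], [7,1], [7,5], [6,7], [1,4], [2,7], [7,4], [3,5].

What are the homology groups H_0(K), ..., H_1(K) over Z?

H_0 = Z,  H_1 = Z^3.

We work with the vertex ordering 1 < 2 < 3 < 4 < 5 < 6 < 7. The simplices of K, each written with vertices in increasing order, are:

  0-simplices (7): [1], [2], [3], [4], [5], [6], [7]
  1-simplices (9): [1,4], [1,7], [2,6], [2,7], [3,5], [3,7], [4,7], [5,7], [6,7]

giving chain groups C_0 ≅ Z^7, C_1 ≅ Z^9.

The boundary map ∂_1: C_1 → C_0 sends each edge [p,q] (with p < q) to q − p.
The resulting 7×9 matrix has rank 6, and its Smith normal form has invariant factors (1,1,1,1,1,1).

Now H_k = ker ∂_k / im ∂_{k+1}, so:

  H_0: rank C_0 − rank ∂_1 = 7 − 6 = 1, and the invariant factors of ∂_1 are all 1, so H_0 ≅ Z.
  H_1: rank ker ∂_1 − rank ∂_2 = (9 − 6) − 0 = 3, and there is no ∂_2, so H_1 ≅ Z^3.

As a check, the Euler characteristic is 7 − 9 = -2, which agrees with 1 − 3 = -2.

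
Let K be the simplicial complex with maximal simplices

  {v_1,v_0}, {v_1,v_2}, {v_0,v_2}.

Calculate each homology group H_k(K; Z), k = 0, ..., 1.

H_0 = Z,  H_1 = Z.

Take the total order v_0 < v_1 < v_2 on the vertex set. Then K (dimension 1) consists of the simplices:

  0-simplices (3): [v_0], [v_1], [v_2]
  1-simplices (3): [v_0,v_1], [v_0,v_2], [v_1,v_2]

Hence C_0 ≅ Z^3, C_1 ≅ Z^3.

Boundary ∂_1: C_1 → C_0 is given by ∂[p,q] = [q] − [p]. For instance
  ∂[v_0,v_2] = [v_2] − [v_0].
The 3×3 boundary matrix has rank 2 and Smith normal form diag(1,1).

From H_k ≅ ker(∂_k) / im(∂_{k+1}) we obtain:

  H_0: rank C_0 − rank ∂_1 = 3 − 2 = 1, and the invariant factors of ∂_1 are all 1, so H_0 = Z.
  H_1: rank ker ∂_1 − rank ∂_2 = (3 − 2) − 0 = 1, and there is no ∂_2, so H_1 = Z.

As a check, the Euler characteristic is 3 − 3 = 0, which agrees with 1 − 1 = 0.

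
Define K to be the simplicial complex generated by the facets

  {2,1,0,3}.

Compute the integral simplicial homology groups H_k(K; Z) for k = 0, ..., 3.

Take the total order 0 < 1 < 2 < 3 on the vertex set. Then K (dimension 3) consists of the simplices:

  0-simplices (4): [0], [1], [2], [3]
  1-simplices (6): [0,1], [0,2], [0,3], [1,2], [1,3], [2,3]
  2-simplices (4): [0,1,2], [0,1,3], [0,2,3], [1,2,3]
  3-simplices (1): [0,1,2,3]

so the chain groups are C_0 ≅ Z^4, C_1 ≅ Z^6, C_2 ≅ Z^4, C_3 ≅ Z^1.

The boundary map ∂_1: C_1 → C_0 sends each edge [p,q] (with p < q) to q − p. For instance
  ∂[2,3] = [3] − [2].
This gives a 4×6 integer matrix of rank 3; reducing to Smith normal form yields diagonal entries (1,1,1).

∂_2: C_2 → C_1 sends each 2-simplex [p,q,r] to [q,r] − [p,r] + [p,q]. For instance
  ∂[0,2,3] = [2,3] − [0,3] + [0,2],
  ∂[1,2,3] = [2,3] − [1,3] + [1,2].
As a 6×4 matrix over Z this has rank 3, with invariant factors (1,1,1).

Boundary ∂_3: C_3 → C_2 sends each 3-simplex σ to the alternating sum Σ_i (−1)^i (σ with its i-th vertex removed). For instance
  ∂[0,1,2,3] = [1,2,3] − [0,2,3] + [0,1,3] − [0,1,2].
This gives a 4×1 integer matrix of rank 1; reducing to Smith normal form yields diagonal entries (1).

From H_k ≅ ker(∂_k) / im(∂_{k+1}) we obtain:

  H_0: rank C_0 − rank ∂_1 = 4 − 3 = 1, and the invariant factors of ∂_1 are all 1, so H_0 = Z.
  H_1: rank ker ∂_1 − rank ∂_2 = (6 − 3) − 3 = 0, and the invariant factors of ∂_2 are all 1, so H_1 = 0.
  H_2: rank ker ∂_2 − rank ∂_3 = (4 − 3) − 1 = 0, and the invariant factors of ∂_3 are all 1, so H_2 = 0.
  H_3: rank ker ∂_3 − rank ∂_4 = (1 − 1) − 0 = 0, and there is no ∂_4, so H_3 = 0.

As a check, the Euler characteristic is 4 − 6 + 4 − 1 = 1, which agrees with 1 − 0 + 0 − 0 = 1.
(K is a triangulation of the 3-simplex.)

H_0 ≅ Z,  H_1 = 0,  H_2 = 0,  H_3 = 0.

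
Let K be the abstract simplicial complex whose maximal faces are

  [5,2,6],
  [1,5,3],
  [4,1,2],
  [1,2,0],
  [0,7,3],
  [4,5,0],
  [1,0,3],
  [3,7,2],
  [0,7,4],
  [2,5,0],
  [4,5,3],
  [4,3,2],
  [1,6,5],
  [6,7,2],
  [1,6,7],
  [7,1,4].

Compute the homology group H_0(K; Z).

H_0 ≅ Z.

Fix the vertex order 0 < 1 < 2 < 3 < 4 < 5 < 6 < 7 and write every simplex with vertices in increasing order. Then dim K = 2 and the simplices of K are:

  0-simplices (8): [0], [1], [2], [3], [4], [5], [6], [7]
  1-simplices (24): (24 of them)
  2-simplices (16): [0,1,2], [0,1,3], [0,2,5], [0,3,7], [0,4,5], [0,4,7], [1,2,4], [1,3,5], [1,4,7], [1,5,6], [1,6,7], [2,3,4], [2,3,7], [2,5,6], [2,6,7], [3,4,5]

so the chain groups are C_0 ≅ Z^8, C_1 ≅ Z^24, C_2 ≅ Z^16.

The boundary map ∂_1: C_1 → C_0 is given by ∂[p,q] = [q] − [p].
This gives a 8×24 integer matrix of rank 7; reducing to Smith normal form yields diagonal entries (1,1,1,1,1,1,1).

∂_2: C_2 → C_1 sends each 2-simplex [p,q,r] to [q,r] − [p,r] + [p,q]. For instance
  ∂[2,6,7] = [6,7] − [2,7] + [2,6],
  ∂[2,3,4] = [3,4] − [2,4] + [2,3].
The resulting 24×16 matrix has rank 15, and its Smith normal form has invariant factors (1,1,1,1,1,1,1,1,1,1,1,1,1,1,1).

Computing H_k = (kernel of ∂_k) / (image of ∂_{k+1}):

  H_0: rank C_0 − rank ∂_1 = 8 − 7 = 1, and the invariant factors of ∂_1 are all 1, so H_0 ≅ Z.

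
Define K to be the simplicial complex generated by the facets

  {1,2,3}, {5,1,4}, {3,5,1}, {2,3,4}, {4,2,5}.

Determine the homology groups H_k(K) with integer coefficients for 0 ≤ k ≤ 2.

H_0 = Z,  H_1 = Z,  H_2 = 0.

We work with the vertex ordering 1 < 2 < 3 < 4 < 5. The simplices of K, each written with vertices in increasing order, are:

  0-simplices (5): [1], [2], [3], [4], [5]
  1-simplices (10): [1,2], [1,3], [1,4], [1,5], [2,3], [2,4], [2,5], [3,4], [3,5], [4,5]
  2-simplices (5): [1,2,3], [1,3,5], [1,4,5], [2,3,4], [2,4,5]

giving chain groups C_0 ≅ Z^5, C_1 ≅ Z^10, C_2 ≅ Z^5.

Boundary ∂_1: C_1 → C_0 sends each edge [p,q] (with p < q) to q − p.
As a 5×10 matrix over Z this has rank 4, with invariant factors (1,1,1,1).

Boundary ∂_2: C_2 → C_1 maps a triangle to the signed sum of its edges. For instance
  ∂[1,4,5] = [4,5] − [1,5] + [1,4],
  ∂[2,3,4] = [3,4] − [2,4] + [2,3].
The 10×5 boundary matrix has rank 5 and Smith normal form diag(1,1,1,1,1).

From H_k ≅ ker(∂_k) / im(∂_{k+1}) we obtain:

  H_0: rank C_0 − rank ∂_1 = 5 − 4 = 1, and the invariant factors of ∂_1 are all 1, so H_0 = Z.
  H_1: rank ker ∂_1 − rank ∂_2 = (10 − 4) − 5 = 1, and the invariant factors of ∂_2 are all 1, so H_1 = Z.
  H_2: rank ker ∂_2 − rank ∂_3 = (5 − 5) − 0 = 0, and there is no ∂_3, so H_2 = 0.

As a check, the Euler characteristic is 5 − 10 + 5 = 0, which agrees with 1 − 1 + 0 = 0.
(K is a triangulation of the Möbius band.)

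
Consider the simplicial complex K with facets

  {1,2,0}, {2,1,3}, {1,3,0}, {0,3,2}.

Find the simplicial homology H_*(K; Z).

H_0 ≅ Z,  H_1 = 0,  H_2 ≅ Z.

Fix the vertex order 0 < 1 < 2 < 3 and write every simplex with vertices in increasing order. Then dim K = 2 and the simplices of K are:

  0-simplices (4): [0], [1], [2], [3]
  1-simplices (6): [0,1], [0,2], [0,3], [1,2], [1,3], [2,3]
  2-simplices (4): [0,1,2], [0,1,3], [0,2,3], [1,2,3]

so the chain groups are C_0 ≅ Z^4, C_1 ≅ Z^6, C_2 ≅ Z^4.

∂_1: C_1 → C_0 sends each edge [p,q] (with p < q) to q − p. For instance
  ∂[0,1] = [1] − [0].
The 4×6 boundary matrix has rank 3 and Smith normal form diag(1,1,1).

The boundary map ∂_2: C_2 → C_1 acts by ∂[p,q,r] = [q,r] − [p,r] + [p,q]. For instance
  ∂[0,1,3] = [1,3] − [0,3] + [0,1],
  ∂[1,2,3] = [2,3] − [1,3] + [1,2].
The resulting 6×4 matrix has rank 3, and its Smith normal form has invariant factors (1,1,1).

Computing H_k = (kernel of ∂_k) / (image of ∂_{k+1}):

  H_0: rank C_0 − rank ∂_1 = 4 − 3 = 1, and the invariant factors of ∂_1 are all 1, so H_0 ≅ Z.
  H_1: rank ker ∂_1 − rank ∂_2 = (6 − 3) − 3 = 0, and the invariant factors of ∂_2 are all 1, so H_1 ≅ 0.
  H_2: rank ker ∂_2 − rank ∂_3 = (4 − 3) − 0 = 1, and there is no ∂_3, so H_2 ≅ Z.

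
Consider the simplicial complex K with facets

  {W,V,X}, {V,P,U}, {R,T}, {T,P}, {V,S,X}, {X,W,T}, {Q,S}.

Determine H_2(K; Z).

Take the total order P < Q < R < S < T < U < V < W < X on the vertex set. Then K (dimension 2) consists of the simplices:

  0-simplices (9): P, Q, R, S, T, U, V, W, X
  1-simplices (13): PT, PU, PV, QS, RT, SV, SX, TW, TX, UV, VW, VX, WX
  2-simplices (4): PUV, SVX, TWX, VWX

Hence C_0 ≅ Z^9, C_1 ≅ Z^13, C_2 ≅ Z^4.

∂_1: C_1 → C_0 is given by ∂[p,q] = [q] − [p]. For instance
  ∂UV = V − U.
The 9×13 boundary matrix has rank 8 and Smith normal form diag(1,1,1,1,1,1,1,1).

∂_2: C_2 → C_1 sends each 2-simplex [p,q,r] to [q,r] − [p,r] + [p,q]. For instance
  ∂PUV = UV − PV + PU,
  ∂TWX = WX − TX + TW.
As a 13×4 matrix over Z this has rank 4, with invariant factors (1,1,1,1).

Now H_k = ker ∂_k / im ∂_{k+1}, so:

  H_2: rank ker ∂_2 − rank ∂_3 = (4 − 4) − 0 = 0, and there is no ∂_3, so H_2 = 0.

H_2 ≅ 0.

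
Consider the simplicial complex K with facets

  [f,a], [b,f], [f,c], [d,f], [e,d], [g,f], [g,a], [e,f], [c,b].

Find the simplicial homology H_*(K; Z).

Fix the vertex order a < b < c < d < e < f < g and write every simplex with vertices in increasing order. Then dim K = 1 and the simplices of K are:

  0-simplices (7): a, b, c, d, e, f, g
  1-simplices (9): af, ag, bc, bf, cf, de, df, ef, fg

so the chain groups are C_0 ≅ Z^7, C_1 ≅ Z^9.

Boundary ∂_1: C_1 → C_0 maps an edge to its endpoints' difference, ∂[p,q] = q − p.
This gives a 7×9 integer matrix of rank 6; reducing to Smith normal form yields diagonal entries (1,1,1,1,1,1).

Reading off H_k = ker ∂_k / im ∂_{k+1}:

  H_0: rank C_0 − rank ∂_1 = 7 − 6 = 1, and the invariant factors of ∂_1 are all 1, so H_0 = Z.
  H_1: rank ker ∂_1 − rank ∂_2 = (9 − 6) − 0 = 3, and there is no ∂_2, so H_1 = Z^3.

H_0 ≅ Z,  H_1 ≅ Z^3.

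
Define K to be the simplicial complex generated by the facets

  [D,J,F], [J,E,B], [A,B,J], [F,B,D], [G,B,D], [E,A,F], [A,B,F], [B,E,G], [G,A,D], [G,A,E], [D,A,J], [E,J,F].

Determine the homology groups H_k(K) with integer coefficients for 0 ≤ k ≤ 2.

H_0 ≅ Z,  H_1 ≅ Z/2,  H_2 = 0.

We work with the vertex ordering A < B < D < E < F < G < J. The simplices of K, each written with vertices in increasing order, are:

  0-simplices (7): A, B, D, E, F, G, J
  1-simplices (18): AB, AD, AE, AF, AG, AJ, BD, BE, BF, BG, BJ, DF, DG, DJ, EF, EG, EJ, FJ
  2-simplices (12): ABF, ABJ, ADG, ADJ, AEF, AEG, BDF, BDG, BEG, BEJ, DFJ, EFJ

Hence C_0 ≅ Z^7, C_1 ≅ Z^18, C_2 ≅ Z^12.

Boundary ∂_1: C_1 → C_0 is given by ∂[p,q] = [q] − [p]. For instance
  ∂DJ = J − D.
As a 7×18 matrix over Z this has rank 6, with invariant factors (1,1,1,1,1,1).

∂_2: C_2 → C_1 acts by ∂[p,q,r] = [q,r] − [p,r] + [p,q]. For instance
  ∂DFJ = FJ − DJ + DF,
  ∂BEJ = EJ − BJ + BE.
The resulting 18×12 matrix has rank 12, and its Smith normal form has invariant factors (1,1,1,1,1,1,1,1,1,1,1,2).

Reading off H_k = ker ∂_k / im ∂_{k+1}:

  H_0: rank C_0 − rank ∂_1 = 7 − 6 = 1, and the invariant factors of ∂_1 are all 1, so H_0 = Z.
  H_1: rank ker ∂_1 − rank ∂_2 = (18 − 6) − 12 = 0, and ∂_2 has invariant factor 2 > 1, so H_1 = Z/2.
  H_2: rank ker ∂_2 − rank ∂_3 = (12 − 12) − 0 = 0, and there is no ∂_3, so H_2 = 0.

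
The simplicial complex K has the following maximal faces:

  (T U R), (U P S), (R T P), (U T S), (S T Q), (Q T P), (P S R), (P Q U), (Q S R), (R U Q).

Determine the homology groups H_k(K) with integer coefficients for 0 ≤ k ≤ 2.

Take the total order P < Q < R < S < T < U on the vertex set. Then K (dimension 2) consists of the simplices:

  0-simplices (6): P, Q, R, S, T, U
  1-simplices (15): PQ, PR, PS, PT, PU, QR, QS, QT, QU, RS, RT, RU, ST, SU, TU
  2-simplices (10): PQT, PQU, PRS, PRT, PSU, QRS, QRU, QST, RTU, STU

giving chain groups C_0 ≅ Z^6, C_1 ≅ Z^15, C_2 ≅ Z^10.

Boundary ∂_1: C_1 → C_0 sends each edge [p,q] (with p < q) to q − p.
The resulting 6×15 matrix has rank 5, and its Smith normal form has invariant factors (1,1,1,1,1).

The boundary map ∂_2: C_2 → C_1 sends each 2-simplex [p,q,r] to [q,r] − [p,r] + [p,q]. For instance
  ∂PRS = RS − PS + PR,
  ∂QST = ST − QT + QS.
The 15×10 boundary matrix has rank 10 and Smith normal form diag(1,1,1,1,1,1,1,1,1,2).

Now H_k = ker ∂_k / im ∂_{k+1}, so:

  H_0: rank C_0 − rank ∂_1 = 6 − 5 = 1, and the invariant factors of ∂_1 are all 1, so H_0 = Z.
  H_1: rank ker ∂_1 − rank ∂_2 = (15 − 5) − 10 = 0, and ∂_2 has invariant factor 2 > 1, so H_1 = Z_2.
  H_2: rank ker ∂_2 − rank ∂_3 = (10 − 10) − 0 = 0, and there is no ∂_3, so H_2 = 0.

H_0 = Z,  H_1 = Z_2,  H_2 = 0.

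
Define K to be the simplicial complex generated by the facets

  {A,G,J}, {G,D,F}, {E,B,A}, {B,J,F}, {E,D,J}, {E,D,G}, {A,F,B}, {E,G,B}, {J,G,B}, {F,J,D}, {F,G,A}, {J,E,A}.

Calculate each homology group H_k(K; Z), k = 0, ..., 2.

We work with the vertex ordering A < B < D < E < F < G < J. The simplices of K, each written with vertices in increasing order, are:

  0-simplices (7): A, B, D, E, F, G, J
  1-simplices (18): AB, AE, AF, AG, AJ, BE, BF, BG, BJ, DE, DF, DG, DJ, EG, EJ, FG, FJ, GJ
  2-simplices (12): ABE, ABF, AEJ, AFG, AGJ, BEG, BFJ, BGJ, DEG, DEJ, DFG, DFJ

so the chain groups are C_0 ≅ Z^7, C_1 ≅ Z^18, C_2 ≅ Z^12.

The boundary map ∂_1: C_1 → C_0 sends each edge [p,q] (with p < q) to q − p.
The resulting 7×18 matrix has rank 6, and its Smith normal form has invariant factors (1,1,1,1,1,1).

Boundary ∂_2: C_2 → C_1 maps a triangle to the signed sum of its edges. For instance
  ∂DEG = EG − DG + DE,
  ∂AGJ = GJ − AJ + AG.
The 18×12 boundary matrix has rank 12 and Smith normal form diag(1,1,1,1,1,1,1,1,1,1,1,2).

Computing H_k = (kernel of ∂_k) / (image of ∂_{k+1}):

  H_0: rank C_0 − rank ∂_1 = 7 − 6 = 1, and the invariant factors of ∂_1 are all 1, so H_0 ≅ Z.
  H_1: rank ker ∂_1 − rank ∂_2 = (18 − 6) − 12 = 0, and ∂_2 has invariant factor 2 > 1, so H_1 ≅ Z/2.
  H_2: rank ker ∂_2 − rank ∂_3 = (12 − 12) − 0 = 0, and there is no ∂_3, so H_2 ≅ 0.

H_0 ≅ Z,  H_1 ≅ Z/2,  H_2 = 0.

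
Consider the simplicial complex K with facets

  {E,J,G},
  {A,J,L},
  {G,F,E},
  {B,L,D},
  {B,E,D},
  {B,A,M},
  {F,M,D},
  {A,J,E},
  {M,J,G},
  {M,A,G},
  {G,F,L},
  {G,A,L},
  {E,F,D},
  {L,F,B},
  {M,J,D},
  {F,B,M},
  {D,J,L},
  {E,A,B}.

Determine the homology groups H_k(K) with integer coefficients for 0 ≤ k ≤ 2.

Fix the vertex order A < B < D < E < F < G < J < L < M and write every simplex with vertices in increasing order. Then dim K = 2 and the simplices of K are:

  0-simplices (9): A, B, D, E, F, G, J, L, M
  1-simplices (27): AB, AE, AG, AJ, AL, AM, BD, BE, BF, BL, BM, DE, DF, DJ, DL, DM, EF, EG, EJ, FG, FL, FM, GJ, GL, GM, JL, JM
  2-simplices (18): ABE, ABM, AEJ, AGL, AGM, AJL, BDE, BDL, BFL, BFM, DEF, DFM, DJL, DJM, EFG, EGJ, FGL, GJM

so the chain groups are C_0 ≅ Z^9, C_1 ≅ Z^27, C_2 ≅ Z^18.

The boundary map ∂_1: C_1 → C_0 is given by ∂[p,q] = [q] − [p].
The 9×27 boundary matrix has rank 8 and Smith normal form diag(1,1,1,1,1,1,1,1).

Boundary ∂_2: C_2 → C_1 maps a triangle to the signed sum of its edges. For instance
  ∂BFM = FM − BM + BF,
  ∂BFL = FL − BL + BF.
The resulting 27×18 matrix has rank 18, and its Smith normal form has invariant factors (1,1,1,1,1,1,1,1,1,1,1,1,1,1,1,1,1,2).

Now H_k = ker ∂_k / im ∂_{k+1}, so:

  H_0: rank C_0 − rank ∂_1 = 9 − 8 = 1, and the invariant factors of ∂_1 are all 1, so H_0 = Z.
  H_1: rank ker ∂_1 − rank ∂_2 = (27 − 8) − 18 = 1, and ∂_2 has invariant factor 2 > 1, so H_1 = Z ⊕ Z/2.
  H_2: rank ker ∂_2 − rank ∂_3 = (18 − 18) − 0 = 0, and there is no ∂_3, so H_2 = 0.

As a check, the Euler characteristic is 9 − 27 + 18 = 0, which agrees with 1 − 1 + 0 = 0.

H_0 = Z,  H_1 = Z ⊕ Z/2,  H_2 = 0.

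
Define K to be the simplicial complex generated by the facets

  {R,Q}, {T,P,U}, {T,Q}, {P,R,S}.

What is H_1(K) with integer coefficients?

We work with the vertex ordering P < Q < R < S < T < U. The simplices of K, each written with vertices in increasing order, are:

  0-simplices (6): P, Q, R, S, T, U
  1-simplices (8): PR, PS, PT, PU, QR, QT, RS, TU
  2-simplices (2): PRS, PTU

so the chain groups are C_0 ≅ Z^6, C_1 ≅ Z^8, C_2 ≅ Z^2.

∂_1: C_1 → C_0 maps an edge to its endpoints' difference, ∂[p,q] = q − p. For instance
  ∂PS = S − P.
As a 6×8 matrix over Z this has rank 5, with invariant factors (1,1,1,1,1).

Boundary ∂_2: C_2 → C_1 sends each 2-simplex [p,q,r] to [q,r] − [p,r] + [p,q]. For instance
  ∂PTU = TU − PU + PT,
  ∂PRS = RS − PS + PR.
The resulting 8×2 matrix has rank 2, and its Smith normal form has invariant factors (1,1).

Computing H_k = (kernel of ∂_k) / (image of ∂_{k+1}):

  H_1: rank ker ∂_1 − rank ∂_2 = (8 − 5) − 2 = 1, and the invariant factors of ∂_2 are all 1, so H_1 = Z.

H_1 ≅ Z.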